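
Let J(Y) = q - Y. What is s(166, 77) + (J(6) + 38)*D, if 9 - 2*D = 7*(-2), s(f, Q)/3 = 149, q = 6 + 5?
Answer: 1883/2 ≈ 941.50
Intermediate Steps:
q = 11
s(f, Q) = 447 (s(f, Q) = 3*149 = 447)
J(Y) = 11 - Y
D = 23/2 (D = 9/2 - 7*(-2)/2 = 9/2 - 1/2*(-14) = 9/2 + 7 = 23/2 ≈ 11.500)
s(166, 77) + (J(6) + 38)*D = 447 + ((11 - 1*6) + 38)*(23/2) = 447 + ((11 - 6) + 38)*(23/2) = 447 + (5 + 38)*(23/2) = 447 + 43*(23/2) = 447 + 989/2 = 1883/2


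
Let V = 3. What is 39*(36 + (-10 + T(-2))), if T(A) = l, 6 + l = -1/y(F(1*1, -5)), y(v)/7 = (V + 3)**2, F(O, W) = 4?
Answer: 65507/84 ≈ 779.85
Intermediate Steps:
y(v) = 252 (y(v) = 7*(3 + 3)**2 = 7*6**2 = 7*36 = 252)
l = -1513/252 (l = -6 - 1/252 = -1513/252 ≈ -6.0040)
T(A) = -1513/252
39*(36 + (-10 + T(-2))) = 39*(36 + (-10 - 1513/252)) = 39*(36 - 4033/252) = 39*(5039/252) = 65507/84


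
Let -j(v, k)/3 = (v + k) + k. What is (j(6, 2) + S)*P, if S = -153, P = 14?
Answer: -2562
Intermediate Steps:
j(v, k) = -6*k - 3*v (j(v, k) = -3*((v + k) + k) = -3*((k + v) + k) = -3*(v + 2*k) = -6*k - 3*v)
(j(6, 2) + S)*P = ((-6*2 - 3*6) - 153)*14 = ((-12 - 18) - 153)*14 = (-30 - 153)*14 = -183*14 = -2562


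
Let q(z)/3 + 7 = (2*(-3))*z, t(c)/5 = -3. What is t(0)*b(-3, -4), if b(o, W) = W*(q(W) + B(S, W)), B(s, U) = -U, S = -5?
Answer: 3300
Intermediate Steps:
t(c) = -15 (t(c) = 5*(-3) = -15)
q(z) = -21 - 18*z (q(z) = -21 + 3*((2*(-3))*z) = -21 + 3*(-6*z) = -21 - 18*z)
b(o, W) = W*(-21 - 19*W) (b(o, W) = W*((-21 - 18*W) - W) = W*(-21 - 19*W))
t(0)*b(-3, -4) = -(-15)*(-4)*(21 + 19*(-4)) = -(-15)*(-4)*(21 - 76) = -(-15)*(-4)*(-55) = -15*(-220) = 3300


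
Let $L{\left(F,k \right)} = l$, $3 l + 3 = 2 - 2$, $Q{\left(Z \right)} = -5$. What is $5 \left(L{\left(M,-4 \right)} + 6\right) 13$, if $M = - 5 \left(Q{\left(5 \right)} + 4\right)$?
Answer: $325$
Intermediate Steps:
$l = -1$ ($l = -1 + \frac{2 - 2}{3} = -1 + \frac{1}{3} \cdot 0 = -1 + 0 = -1$)
$M = 5$ ($M = - 5 \left(-5 + 4\right) = \left(-5\right) \left(-1\right) = 5$)
$L{\left(F,k \right)} = -1$
$5 \left(L{\left(M,-4 \right)} + 6\right) 13 = 5 \left(-1 + 6\right) 13 = 5 \cdot 5 \cdot 13 = 5 \cdot 65 = 325$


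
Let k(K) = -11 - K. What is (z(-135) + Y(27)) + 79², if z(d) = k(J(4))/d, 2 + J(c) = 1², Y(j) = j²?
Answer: 188192/27 ≈ 6970.1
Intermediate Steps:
J(c) = -1 (J(c) = -2 + 1² = -2 + 1 = -1)
z(d) = -10/d (z(d) = (-11 - 1*(-1))/d = (-11 + 1)/d = -10/d)
(z(-135) + Y(27)) + 79² = (-10/(-135) + 27²) + 79² = (-10*(-1/135) + 729) + 6241 = (2/27 + 729) + 6241 = 19685/27 + 6241 = 188192/27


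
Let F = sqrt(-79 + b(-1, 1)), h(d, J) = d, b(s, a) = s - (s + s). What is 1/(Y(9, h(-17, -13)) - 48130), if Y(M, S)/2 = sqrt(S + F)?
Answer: -1/(48130 - 2*sqrt(-17 + I*sqrt(78))) ≈ -2.0778e-5 - 3.6713e-9*I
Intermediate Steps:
b(s, a) = -s (b(s, a) = s - 2*s = -s)
F = I*sqrt(78) (F = sqrt(-79 - 1*(-1)) = sqrt(-79 + 1) = sqrt(-78) = I*sqrt(78) ≈ 8.8318*I)
Y(M, S) = 2*sqrt(S + I*sqrt(78))
1/(Y(9, h(-17, -13)) - 48130) = 1/(2*sqrt(-17 + I*sqrt(78)) - 48130) = 1/(-48130 + 2*sqrt(-17 + I*sqrt(78)))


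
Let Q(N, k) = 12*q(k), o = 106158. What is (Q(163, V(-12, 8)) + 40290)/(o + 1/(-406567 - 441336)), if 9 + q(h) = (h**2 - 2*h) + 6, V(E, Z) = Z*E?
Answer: 129856344450/90011686673 ≈ 1.4427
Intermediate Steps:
V(E, Z) = E*Z
q(h) = -3 + h**2 - 2*h (q(h) = -9 + ((h**2 - 2*h) + 6) = -9 + (6 + h**2 - 2*h) = -3 + h**2 - 2*h)
Q(N, k) = -36 - 24*k + 12*k**2 (Q(N, k) = 12*(-3 + k**2 - 2*k) = -36 - 24*k + 12*k**2)
(Q(163, V(-12, 8)) + 40290)/(o + 1/(-406567 - 441336)) = ((-36 - (-288)*8 + 12*(-12*8)**2) + 40290)/(106158 + 1/(-406567 - 441336)) = ((-36 - 24*(-96) + 12*(-96)**2) + 40290)/(106158 + 1/(-847903)) = ((-36 + 2304 + 12*9216) + 40290)/(106158 - 1/847903) = ((-36 + 2304 + 110592) + 40290)/(90011686673/847903) = (112860 + 40290)*(847903/90011686673) = 153150*(847903/90011686673) = 129856344450/90011686673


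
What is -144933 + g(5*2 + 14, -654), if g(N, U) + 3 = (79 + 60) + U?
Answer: -145451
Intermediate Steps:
g(N, U) = 136 + U (g(N, U) = -3 + ((79 + 60) + U) = -3 + (139 + U) = 136 + U)
-144933 + g(5*2 + 14, -654) = -144933 + (136 - 654) = -144933 - 518 = -145451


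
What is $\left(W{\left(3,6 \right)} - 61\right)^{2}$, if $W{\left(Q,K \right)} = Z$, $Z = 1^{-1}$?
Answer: $3600$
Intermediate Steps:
$Z = 1$
$W{\left(Q,K \right)} = 1$
$\left(W{\left(3,6 \right)} - 61\right)^{2} = \left(1 - 61\right)^{2} = \left(-60\right)^{2} = 3600$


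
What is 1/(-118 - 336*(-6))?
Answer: 1/1898 ≈ 0.00052687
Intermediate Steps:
1/(-118 - 336*(-6)) = 1/(-118 + 2016) = 1/1898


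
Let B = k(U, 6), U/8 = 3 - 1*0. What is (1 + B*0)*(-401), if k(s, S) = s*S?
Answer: -401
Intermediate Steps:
U = 24 (U = 8*(3 - 1*0) = 8*(3 + 0) = 8*3 = 24)
k(s, S) = S*s
B = 144 (B = 6*24 = 144)
(1 + B*0)*(-401) = (1 + 144*0)*(-401) = (1 + 0)*(-401) = 1*(-401) = -401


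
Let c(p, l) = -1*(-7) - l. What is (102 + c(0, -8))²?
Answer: 13689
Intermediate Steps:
c(p, l) = 7 - l
(102 + c(0, -8))² = (102 + (7 - 1*(-8)))² = (102 + (7 + 8))² = (102 + 15)² = 117² = 13689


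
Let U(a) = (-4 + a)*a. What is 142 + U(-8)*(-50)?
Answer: -4658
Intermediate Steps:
U(a) = a*(-4 + a)
142 + U(-8)*(-50) = 142 - 8*(-4 - 8)*(-50) = 142 - 8*(-12)*(-50) = 142 + 96*(-50) = 142 - 4800 = -4658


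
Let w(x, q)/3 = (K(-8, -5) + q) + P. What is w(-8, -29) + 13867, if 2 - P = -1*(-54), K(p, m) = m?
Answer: 13609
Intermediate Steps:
P = -52 (P = 2 - (-1)*(-54) = 2 - 1*54 = 2 - 54 = -52)
w(x, q) = -171 + 3*q (w(x, q) = 3*((-5 + q) - 52) = 3*(-57 + q) = -171 + 3*q)
w(-8, -29) + 13867 = (-171 + 3*(-29)) + 13867 = (-171 - 87) + 13867 = -258 + 13867 = 13609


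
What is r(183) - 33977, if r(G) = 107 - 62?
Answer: -33932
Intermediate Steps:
r(G) = 45
r(183) - 33977 = 45 - 33977 = -33932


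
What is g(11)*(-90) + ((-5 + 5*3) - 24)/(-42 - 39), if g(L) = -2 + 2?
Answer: 14/81 ≈ 0.17284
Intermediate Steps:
g(L) = 0
g(11)*(-90) + ((-5 + 5*3) - 24)/(-42 - 39) = 0*(-90) + ((-5 + 5*3) - 24)/(-42 - 39) = 0 + ((-5 + 15) - 24)/(-81) = 0 + (10 - 24)*(-1/81) = 0 - 14*(-1/81) = 0 + 14/81 = 14/81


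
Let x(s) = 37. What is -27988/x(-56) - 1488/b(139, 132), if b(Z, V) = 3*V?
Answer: -928192/1221 ≈ -760.19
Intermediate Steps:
-27988/x(-56) - 1488/b(139, 132) = -27988/37 - 1488/(3*132) = -27988*1/37 - 1488/396 = -27988/37 - 1488*1/396 = -27988/37 - 124/33 = -928192/1221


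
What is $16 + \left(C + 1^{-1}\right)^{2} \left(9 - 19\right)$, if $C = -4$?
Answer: $-74$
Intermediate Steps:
$16 + \left(C + 1^{-1}\right)^{2} \left(9 - 19\right) = 16 + \left(-4 + 1^{-1}\right)^{2} \left(9 - 19\right) = 16 + \left(-4 + 1\right)^{2} \left(-10\right) = 16 + \left(-3\right)^{2} \left(-10\right) = 16 + 9 \left(-10\right) = 16 - 90 = -74$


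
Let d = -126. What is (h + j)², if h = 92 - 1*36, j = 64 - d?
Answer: 60516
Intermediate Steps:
j = 190 (j = 64 - 1*(-126) = 64 + 126 = 190)
h = 56 (h = 92 - 36 = 56)
(h + j)² = (56 + 190)² = 246² = 60516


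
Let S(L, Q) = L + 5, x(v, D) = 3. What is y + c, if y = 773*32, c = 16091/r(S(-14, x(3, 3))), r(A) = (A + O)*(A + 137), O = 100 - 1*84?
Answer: 22179547/896 ≈ 24754.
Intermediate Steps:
O = 16 (O = 100 - 84 = 16)
S(L, Q) = 5 + L
r(A) = (16 + A)*(137 + A) (r(A) = (A + 16)*(A + 137) = (16 + A)*(137 + A))
c = 16091/896 (c = 16091/(2192 + (5 - 14)² + 153*(5 - 14)) = 16091/(2192 + (-9)² + 153*(-9)) = 16091/(2192 + 81 - 1377) = 16091/896 ≈ 17.959)
y = 24736
y + c = 24736 + 16091/896 = 22179547/896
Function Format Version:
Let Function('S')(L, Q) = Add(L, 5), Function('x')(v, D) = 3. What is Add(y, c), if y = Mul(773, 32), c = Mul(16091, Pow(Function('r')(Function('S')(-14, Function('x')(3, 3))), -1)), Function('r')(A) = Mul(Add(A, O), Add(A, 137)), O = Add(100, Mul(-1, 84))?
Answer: Rational(22179547, 896) ≈ 24754.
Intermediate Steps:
O = 16 (O = Add(100, -84) = 16)
Function('S')(L, Q) = Add(5, L)
Function('r')(A) = Mul(Add(16, A), Add(137, A)) (Function('r')(A) = Mul(Add(A, 16), Add(A, 137)) = Mul(Add(16, A), Add(137, A)))
c = Rational(16091, 896) (c = Mul(16091, Pow(Add(2192, Pow(Add(5, -14), 2), Mul(153, Add(5, -14))), -1)) = Mul(16091, Pow(Add(2192, Pow(-9, 2), Mul(153, -9)), -1)) = Mul(16091, Pow(Add(2192, 81, -1377), -1)) = Mul(16091, Pow(896, -1)) = Mul(16091, Rational(1, 896)) = Rational(16091, 896) ≈ 17.959)
y = 24736
Add(y, c) = Add(24736, Rational(16091, 896)) = Rational(22179547, 896)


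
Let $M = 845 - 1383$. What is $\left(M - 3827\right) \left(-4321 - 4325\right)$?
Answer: $37739790$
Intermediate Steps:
$M = -538$ ($M = 845 - 1383 = -538$)
$\left(M - 3827\right) \left(-4321 - 4325\right) = \left(-538 - 3827\right) \left(-4321 - 4325\right) = \left(-4365\right) \left(-8646\right) = 37739790$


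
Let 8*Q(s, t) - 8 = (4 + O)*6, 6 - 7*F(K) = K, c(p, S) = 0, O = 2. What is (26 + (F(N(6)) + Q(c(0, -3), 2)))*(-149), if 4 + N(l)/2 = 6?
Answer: -66305/14 ≈ -4736.1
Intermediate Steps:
N(l) = 4 (N(l) = -8 + 2*6 = -8 + 12 = 4)
F(K) = 6/7 - K/7
Q(s, t) = 11/2 (Q(s, t) = 1 + ((4 + 2)*6)/8 = 1 + (6*6)/8 = 1 + (⅛)*36 = 1 + 9/2 = 11/2)
(26 + (F(N(6)) + Q(c(0, -3), 2)))*(-149) = (26 + ((6/7 - ⅐*4) + 11/2))*(-149) = (26 + ((6/7 - 4/7) + 11/2))*(-149) = (26 + (2/7 + 11/2))*(-149) = (26 + 81/14)*(-149) = (445/14)*(-149) = -66305/14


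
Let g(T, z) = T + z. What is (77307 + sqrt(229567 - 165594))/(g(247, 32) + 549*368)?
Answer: 25769/67437 + sqrt(63973)/202311 ≈ 0.38337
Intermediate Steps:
(77307 + sqrt(229567 - 165594))/(g(247, 32) + 549*368) = (77307 + sqrt(229567 - 165594))/((247 + 32) + 549*368) = (77307 + sqrt(63973))/(279 + 202032) = (77307 + sqrt(63973))/202311 = (77307 + sqrt(63973))*(1/202311) = 25769/67437 + sqrt(63973)/202311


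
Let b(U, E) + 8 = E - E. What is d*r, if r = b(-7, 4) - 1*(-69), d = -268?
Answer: -16348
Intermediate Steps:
b(U, E) = -8 (b(U, E) = -8 + (E - E) = -8 + 0 = -8)
r = 61 (r = -8 - 1*(-69) = -8 + 69 = 61)
d*r = -268*61 = -16348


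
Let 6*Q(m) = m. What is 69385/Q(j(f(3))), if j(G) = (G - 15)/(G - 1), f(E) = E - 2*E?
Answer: 277540/3 ≈ 92513.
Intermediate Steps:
f(E) = -E (f(E) = E - 2*E = -E)
j(G) = (-15 + G)/(-1 + G)
Q(m) = m/6
69385/Q(j(f(3))) = 69385/((((-15 - 1*3)/(-1 - 1*3))/6)) = 69385/((((-15 - 3)/(-1 - 3))/6)) = 69385/(((-18/(-4))/6)) = 69385/(((-¼*(-18))/6)) = 69385/(((⅙)*(9/2))) = 69385/(¾) = 69385*(4/3) = 277540/3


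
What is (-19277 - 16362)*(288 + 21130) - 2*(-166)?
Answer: -763315770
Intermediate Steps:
(-19277 - 16362)*(288 + 21130) - 2*(-166) = -35639*21418 - 1*(-332) = -763316102 + 332 = -763315770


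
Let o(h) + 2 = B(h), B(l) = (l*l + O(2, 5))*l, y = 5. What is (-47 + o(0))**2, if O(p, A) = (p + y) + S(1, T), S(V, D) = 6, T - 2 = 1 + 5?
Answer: 2401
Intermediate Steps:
T = 8 (T = 2 + (1 + 5) = 2 + 6 = 8)
O(p, A) = 11 + p (O(p, A) = (p + 5) + 6 = (5 + p) + 6 = 11 + p)
B(l) = l*(13 + l**2) (B(l) = (l*l + (11 + 2))*l = (l**2 + 13)*l = (13 + l**2)*l = l*(13 + l**2))
o(h) = -2 + h*(13 + h**2)
(-47 + o(0))**2 = (-47 + (-2 + 0*(13 + 0**2)))**2 = (-47 + (-2 + 0*(13 + 0)))**2 = (-47 + (-2 + 0*13))**2 = (-47 + (-2 + 0))**2 = (-47 - 2)**2 = (-49)**2 = 2401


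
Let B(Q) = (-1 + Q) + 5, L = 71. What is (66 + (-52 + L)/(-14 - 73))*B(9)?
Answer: 74399/87 ≈ 855.16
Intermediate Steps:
B(Q) = 4 + Q
(66 + (-52 + L)/(-14 - 73))*B(9) = (66 + (-52 + 71)/(-14 - 73))*(4 + 9) = (66 + 19/(-87))*13 = (66 + 19*(-1/87))*13 = (66 - 19/87)*13 = (5723/87)*13 = 74399/87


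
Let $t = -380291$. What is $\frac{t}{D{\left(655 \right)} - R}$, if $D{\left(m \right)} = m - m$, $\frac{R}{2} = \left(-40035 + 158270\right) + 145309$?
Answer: $\frac{380291}{527088} \approx 0.72149$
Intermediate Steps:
$R = 527088$ ($R = 2 \left(\left(-40035 + 158270\right) + 145309\right) = 2 \left(118235 + 145309\right) = 2 \cdot 263544 = 527088$)
$D{\left(m \right)} = 0$
$\frac{t}{D{\left(655 \right)} - R} = - \frac{380291}{0 - 527088} = - \frac{380291}{-527088} = \left(-380291\right) \left(- \frac{1}{527088}\right) = \frac{380291}{527088}$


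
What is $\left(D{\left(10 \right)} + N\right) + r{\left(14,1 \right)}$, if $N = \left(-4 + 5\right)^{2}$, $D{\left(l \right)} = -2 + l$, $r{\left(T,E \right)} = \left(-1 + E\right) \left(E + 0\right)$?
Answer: $9$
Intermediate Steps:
$r{\left(T,E \right)} = E \left(-1 + E\right)$ ($r{\left(T,E \right)} = \left(-1 + E\right) E = E \left(-1 + E\right)$)
$N = 1$ ($N = 1^{2} = 1$)
$\left(D{\left(10 \right)} + N\right) + r{\left(14,1 \right)} = \left(\left(-2 + 10\right) + 1\right) + 1 \left(-1 + 1\right) = \left(8 + 1\right) + 1 \cdot 0 = 9 + 0 = 9$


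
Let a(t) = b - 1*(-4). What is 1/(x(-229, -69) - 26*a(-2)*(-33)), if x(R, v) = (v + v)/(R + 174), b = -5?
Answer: -55/47052 ≈ -0.0011689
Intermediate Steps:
a(t) = -1 (a(t) = -5 - 1*(-4) = -5 + 4 = -1)
x(R, v) = 2*v/(174 + R) (x(R, v) = (2*v)/(174 + R) = 2*v/(174 + R))
1/(x(-229, -69) - 26*a(-2)*(-33)) = 1/(2*(-69)/(174 - 229) - 26*(-1)*(-33)) = 1/(2*(-69)/(-55) + 26*(-33)) = 1/(2*(-69)*(-1/55) - 858) = 1/(138/55 - 858) = 1/(-47052/55) = -55/47052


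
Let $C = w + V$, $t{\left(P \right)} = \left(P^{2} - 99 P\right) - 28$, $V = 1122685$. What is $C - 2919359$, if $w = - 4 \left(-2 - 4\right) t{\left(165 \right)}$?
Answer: $-1535986$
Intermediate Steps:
$t{\left(P \right)} = -28 + P^{2} - 99 P$
$w = 260688$ ($w = - 4 \left(-2 - 4\right) \left(-28 + 165^{2} - 16335\right) = \left(-4\right) \left(-6\right) \left(-28 + 27225 - 16335\right) = 24 \cdot 10862 = 260688$)
$C = 1383373$ ($C = 260688 + 1122685 = 1383373$)
$C - 2919359 = 1383373 - 2919359 = -1535986$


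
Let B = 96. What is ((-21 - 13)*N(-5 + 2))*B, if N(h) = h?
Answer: 9792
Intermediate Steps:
((-21 - 13)*N(-5 + 2))*B = ((-21 - 13)*(-5 + 2))*96 = -34*(-3)*96 = 102*96 = 9792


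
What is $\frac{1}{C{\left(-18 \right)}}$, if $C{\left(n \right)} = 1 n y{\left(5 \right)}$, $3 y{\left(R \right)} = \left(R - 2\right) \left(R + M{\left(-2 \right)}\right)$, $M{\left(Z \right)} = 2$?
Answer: $- \frac{1}{126} \approx -0.0079365$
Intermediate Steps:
$y{\left(R \right)} = \frac{\left(-2 + R\right) \left(2 + R\right)}{3}$ ($y{\left(R \right)} = \frac{\left(R - 2\right) \left(R + 2\right)}{3} = \frac{\left(-2 + R\right) \left(2 + R\right)}{3}$)
$C{\left(n \right)} = 7 n$ ($C{\left(n \right)} = 1 n \left(- \frac{4}{3} + \frac{5^{2}}{3}\right) = n \left(- \frac{4}{3} + \frac{1}{3} \cdot 25\right) = n \left(- \frac{4}{3} + \frac{25}{3}\right) = n 7 = 7 n$)
$\frac{1}{C{\left(-18 \right)}} = \frac{1}{7 \left(-18\right)} = \frac{1}{-126} = - \frac{1}{126}$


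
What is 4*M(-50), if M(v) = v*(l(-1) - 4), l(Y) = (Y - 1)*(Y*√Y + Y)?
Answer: 400 - 400*I ≈ 400.0 - 400.0*I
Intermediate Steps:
l(Y) = (-1 + Y)*(Y + Y^(3/2)) (l(Y) = (-1 + Y)*(Y^(3/2) + Y) = (-1 + Y)*(Y + Y^(3/2)))
M(v) = v*(-2 + 2*I) (M(v) = v*(((-1)² + (-1)^(5/2) - 1*(-1) - (-1)^(3/2)) - 4) = v*((1 + I + 1 - (-1)*I) - 4) = v*((1 + I + 1 + I) - 4) = v*((2 + 2*I) - 4) = v*(-2 + 2*I))
4*M(-50) = 4*(2*(-50)*(-1 + I)) = 4*(100 - 100*I) = 400 - 400*I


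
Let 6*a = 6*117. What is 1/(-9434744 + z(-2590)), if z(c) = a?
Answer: -1/9434627 ≈ -1.0599e-7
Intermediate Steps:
a = 117 (a = (6*117)/6 = (1/6)*702 = 117)
z(c) = 117
1/(-9434744 + z(-2590)) = 1/(-9434744 + 117) = 1/(-9434627) = -1/9434627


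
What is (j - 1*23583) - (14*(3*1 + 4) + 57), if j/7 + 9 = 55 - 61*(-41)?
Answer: -5909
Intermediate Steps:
j = 17829 (j = -63 + 7*(55 - 61*(-41)) = -63 + 7*(55 + 2501) = -63 + 7*2556 = -63 + 17892 = 17829)
(j - 1*23583) - (14*(3*1 + 4) + 57) = (17829 - 1*23583) - (14*(3*1 + 4) + 57) = (17829 - 23583) - (14*(3 + 4) + 57) = -5754 - (14*7 + 57) = -5754 - (98 + 57) = -5754 - 1*155 = -5754 - 155 = -5909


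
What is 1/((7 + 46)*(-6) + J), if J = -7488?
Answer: -1/7806 ≈ -0.00012811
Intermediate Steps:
1/((7 + 46)*(-6) + J) = 1/((7 + 46)*(-6) - 7488) = 1/(53*(-6) - 7488) = 1/(-318 - 7488) = 1/(-7806) = -1/7806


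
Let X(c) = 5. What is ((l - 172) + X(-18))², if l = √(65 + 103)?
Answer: 28057 - 668*√42 ≈ 23728.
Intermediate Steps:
l = 2*√42 (l = √168 = 2*√42 ≈ 12.961)
((l - 172) + X(-18))² = ((2*√42 - 172) + 5)² = ((-172 + 2*√42) + 5)² = (-167 + 2*√42)²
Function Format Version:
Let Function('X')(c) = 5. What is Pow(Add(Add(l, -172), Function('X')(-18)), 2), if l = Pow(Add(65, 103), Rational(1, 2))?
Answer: Add(28057, Mul(-668, Pow(42, Rational(1, 2)))) ≈ 23728.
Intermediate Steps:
l = Mul(2, Pow(42, Rational(1, 2))) (l = Pow(168, Rational(1, 2)) = Mul(2, Pow(42, Rational(1, 2))) ≈ 12.961)
Pow(Add(Add(l, -172), Function('X')(-18)), 2) = Pow(Add(Add(Mul(2, Pow(42, Rational(1, 2))), -172), 5), 2) = Pow(Add(Add(-172, Mul(2, Pow(42, Rational(1, 2)))), 5), 2) = Pow(Add(-167, Mul(2, Pow(42, Rational(1, 2)))), 2)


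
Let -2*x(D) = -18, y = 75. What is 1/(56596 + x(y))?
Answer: 1/56605 ≈ 1.7666e-5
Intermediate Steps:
x(D) = 9 (x(D) = -½*(-18) = 9)
1/(56596 + x(y)) = 1/(56596 + 9) = 1/56605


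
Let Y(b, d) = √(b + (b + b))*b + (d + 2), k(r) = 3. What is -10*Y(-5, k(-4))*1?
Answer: -50 + 50*I*√15 ≈ -50.0 + 193.65*I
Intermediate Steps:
Y(b, d) = 2 + d + √3*b^(3/2) (Y(b, d) = √(b + 2*b)*b + (2 + d) = √(3*b)*b + (2 + d) = (√3*√b)*b + (2 + d) = √3*b^(3/2) + (2 + d) = 2 + d + √3*b^(3/2))
-10*Y(-5, k(-4))*1 = -10*(2 + 3 + √3*(-5)^(3/2))*1 = -10*(2 + 3 + √3*(-5*I*√5))*1 = -10*(2 + 3 - 5*I*√15)*1 = -10*(5 - 5*I*√15)*1 = (-50 + 50*I*√15)*1 = -50 + 50*I*√15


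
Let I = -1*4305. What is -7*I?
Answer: 30135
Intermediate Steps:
I = -4305
-7*I = -7*(-4305) = 30135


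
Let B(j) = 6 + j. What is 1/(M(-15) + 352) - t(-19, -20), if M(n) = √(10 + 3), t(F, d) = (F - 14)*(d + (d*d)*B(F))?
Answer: -21341463308/123891 - √13/123891 ≈ -1.7226e+5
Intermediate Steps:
t(F, d) = (-14 + F)*(d + d²*(6 + F)) (t(F, d) = (F - 14)*(d + (d*d)*(6 + F)) = (-14 + F)*(d + d²*(6 + F)))
M(n) = √13
1/(M(-15) + 352) - t(-19, -20) = 1/(√13 + 352) - (-20)*(-14 - 19 - 14*(-20)*(6 - 19) - 19*(-20)*(6 - 19)) = 1/(352 + √13) - (-20)*(-14 - 19 - 14*(-20)*(-13) - 19*(-20)*(-13)) = 1/(352 + √13) - (-20)*(-14 - 19 - 3640 - 4940) = 1/(352 + √13) - (-20)*(-8613) = 1/(352 + √13) - 1*172260 = 1/(352 + √13) - 172260 = -172260 + 1/(352 + √13)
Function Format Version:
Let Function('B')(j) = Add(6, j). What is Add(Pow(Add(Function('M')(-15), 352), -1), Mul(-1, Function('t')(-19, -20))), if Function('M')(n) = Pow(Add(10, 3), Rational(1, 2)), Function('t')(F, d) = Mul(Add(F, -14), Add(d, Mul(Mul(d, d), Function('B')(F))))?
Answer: Add(Rational(-21341463308, 123891), Mul(Rational(-1, 123891), Pow(13, Rational(1, 2)))) ≈ -1.7226e+5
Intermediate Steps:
Function('t')(F, d) = Mul(Add(-14, F), Add(d, Mul(Pow(d, 2), Add(6, F)))) (Function('t')(F, d) = Mul(Add(F, -14), Add(d, Mul(Mul(d, d), Add(6, F)))) = Mul(Add(-14, F), Add(d, Mul(Pow(d, 2), Add(6, F)))))
Function('M')(n) = Pow(13, Rational(1, 2))
Add(Pow(Add(Function('M')(-15), 352), -1), Mul(-1, Function('t')(-19, -20))) = Add(Pow(Add(Pow(13, Rational(1, 2)), 352), -1), Mul(-1, Mul(-20, Add(-14, -19, Mul(-14, -20, Add(6, -19)), Mul(-19, -20, Add(6, -19)))))) = Add(Pow(Add(352, Pow(13, Rational(1, 2))), -1), Mul(-1, Mul(-20, Add(-14, -19, Mul(-14, -20, -13), Mul(-19, -20, -13))))) = Add(Pow(Add(352, Pow(13, Rational(1, 2))), -1), Mul(-1, Mul(-20, Add(-14, -19, -3640, -4940)))) = Add(Pow(Add(352, Pow(13, Rational(1, 2))), -1), Mul(-1, Mul(-20, -8613))) = Add(Pow(Add(352, Pow(13, Rational(1, 2))), -1), Mul(-1, 172260)) = Add(Pow(Add(352, Pow(13, Rational(1, 2))), -1), -172260) = Add(-172260, Pow(Add(352, Pow(13, Rational(1, 2))), -1))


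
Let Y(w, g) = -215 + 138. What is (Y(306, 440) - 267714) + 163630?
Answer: -104161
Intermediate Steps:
Y(w, g) = -77
(Y(306, 440) - 267714) + 163630 = (-77 - 267714) + 163630 = -267791 + 163630 = -104161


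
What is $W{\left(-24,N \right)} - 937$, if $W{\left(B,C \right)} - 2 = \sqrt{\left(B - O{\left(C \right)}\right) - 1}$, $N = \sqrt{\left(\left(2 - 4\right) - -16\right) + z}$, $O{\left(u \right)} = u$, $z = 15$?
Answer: $-935 + i \sqrt{25 + \sqrt{29}} \approx -935.0 + 5.5123 i$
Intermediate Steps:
$N = \sqrt{29}$ ($N = \sqrt{\left(\left(2 - 4\right) - -16\right) + 15} = \sqrt{\left(-2 + 16\right) + 15} = \sqrt{14 + 15} = \sqrt{29} \approx 5.3852$)
$W{\left(B,C \right)} = 2 + \sqrt{-1 + B - C}$ ($W{\left(B,C \right)} = 2 + \sqrt{\left(B - C\right) - 1} = 2 + \sqrt{-1 + B - C}$)
$W{\left(-24,N \right)} - 937 = \left(2 + \sqrt{-1 - 24 - \sqrt{29}}\right) - 937 = \left(2 + \sqrt{-25 - \sqrt{29}}\right) - 937 = -935 + \sqrt{-25 - \sqrt{29}}$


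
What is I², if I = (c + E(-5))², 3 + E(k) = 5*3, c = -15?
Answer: 81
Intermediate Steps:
E(k) = 12 (E(k) = -3 + 5*3 = -3 + 15 = 12)
I = 9 (I = (-15 + 12)² = (-3)² = 9)
I² = 9² = 81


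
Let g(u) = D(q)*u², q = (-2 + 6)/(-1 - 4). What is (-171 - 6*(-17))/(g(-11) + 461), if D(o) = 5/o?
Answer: 276/1181 ≈ 0.23370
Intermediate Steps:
q = -⅘ (q = 4/(-5) = 4*(-⅕) = -⅘ ≈ -0.80000)
g(u) = -25*u²/4 (g(u) = (5/(-⅘))*u² = (5*(-5/4))*u² = -25*u²/4)
(-171 - 6*(-17))/(g(-11) + 461) = (-171 - 6*(-17))/(-25/4*(-11)² + 461) = (-171 + 102)/(-25/4*121 + 461) = -69/(-3025/4 + 461) = -69/(-1181/4) = -69*(-4/1181) = 276/1181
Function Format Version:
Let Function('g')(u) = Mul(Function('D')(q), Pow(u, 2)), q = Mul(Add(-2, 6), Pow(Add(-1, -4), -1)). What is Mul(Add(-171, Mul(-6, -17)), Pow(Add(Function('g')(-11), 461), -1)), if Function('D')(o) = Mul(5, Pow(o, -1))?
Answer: Rational(276, 1181) ≈ 0.23370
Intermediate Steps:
q = Rational(-4, 5) (q = Mul(4, Pow(-5, -1)) = Mul(4, Rational(-1, 5)) = Rational(-4, 5) ≈ -0.80000)
Function('g')(u) = Mul(Rational(-25, 4), Pow(u, 2)) (Function('g')(u) = Mul(Mul(5, Pow(Rational(-4, 5), -1)), Pow(u, 2)) = Mul(Mul(5, Rational(-5, 4)), Pow(u, 2)) = Mul(Rational(-25, 4), Pow(u, 2)))
Mul(Add(-171, Mul(-6, -17)), Pow(Add(Function('g')(-11), 461), -1)) = Mul(Add(-171, Mul(-6, -17)), Pow(Add(Mul(Rational(-25, 4), Pow(-11, 2)), 461), -1)) = Mul(Add(-171, 102), Pow(Add(Mul(Rational(-25, 4), 121), 461), -1)) = Mul(-69, Pow(Add(Rational(-3025, 4), 461), -1)) = Mul(-69, Pow(Rational(-1181, 4), -1)) = Mul(-69, Rational(-4, 1181)) = Rational(276, 1181)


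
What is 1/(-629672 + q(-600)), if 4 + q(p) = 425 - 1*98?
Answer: -1/629349 ≈ -1.5889e-6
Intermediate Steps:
q(p) = 323 (q(p) = -4 + (425 - 1*98) = -4 + (425 - 98) = -4 + 327 = 323)
1/(-629672 + q(-600)) = 1/(-629672 + 323) = 1/(-629349) = -1/629349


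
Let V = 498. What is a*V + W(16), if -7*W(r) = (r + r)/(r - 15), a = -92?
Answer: -320744/7 ≈ -45821.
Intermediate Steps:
W(r) = -2*r/(7*(-15 + r)) (W(r) = -(r + r)/(7*(r - 15)) = -2*r/(7*(-15 + r)))
a*V + W(16) = -92*498 - 2*16/(-105 + 7*16) = -45816 - 2*16/(-105 + 112) = -45816 - 2*16/7 = -45816 - 2*16*⅐ = -45816 - 32/7 = -320744/7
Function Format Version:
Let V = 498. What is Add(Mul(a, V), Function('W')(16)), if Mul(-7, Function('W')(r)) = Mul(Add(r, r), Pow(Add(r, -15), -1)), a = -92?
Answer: Rational(-320744, 7) ≈ -45821.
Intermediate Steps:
Function('W')(r) = Mul(Rational(-2, 7), r, Pow(Add(-15, r), -1)) (Function('W')(r) = Mul(Rational(-1, 7), Mul(Add(r, r), Pow(Add(r, -15), -1))) = Mul(Rational(-1, 7), Mul(Mul(2, r), Pow(Add(-15, r), -1))) = Mul(Rational(-1, 7), Mul(2, r, Pow(Add(-15, r), -1))) = Mul(Rational(-2, 7), r, Pow(Add(-15, r), -1)))
Add(Mul(a, V), Function('W')(16)) = Add(Mul(-92, 498), Mul(-2, 16, Pow(Add(-105, Mul(7, 16)), -1))) = Add(-45816, Mul(-2, 16, Pow(Add(-105, 112), -1))) = Add(-45816, Mul(-2, 16, Pow(7, -1))) = Add(-45816, Mul(-2, 16, Rational(1, 7))) = Add(-45816, Rational(-32, 7)) = Rational(-320744, 7)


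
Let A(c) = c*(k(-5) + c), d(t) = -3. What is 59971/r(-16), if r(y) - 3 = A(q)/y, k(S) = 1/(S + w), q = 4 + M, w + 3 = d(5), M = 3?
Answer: -2638724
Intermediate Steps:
w = -6 (w = -3 - 3 = -6)
q = 7 (q = 4 + 3 = 7)
k(S) = 1/(-6 + S) (k(S) = 1/(S - 6) = 1/(-6 + S))
A(c) = c*(-1/11 + c) (A(c) = c*(1/(-6 - 5) + c) = c*(1/(-11) + c) = c*(-1/11 + c))
r(y) = 3 + 532/(11*y) (r(y) = 3 + (7*(-1/11 + 7))/y = 3 + (7*(76/11))/y = 3 + 532/(11*y))
59971/r(-16) = 59971/(3 + (532/11)/(-16)) = 59971/(3 + (532/11)*(-1/16)) = 59971/(3 - 133/44) = 59971/(-1/44) = 59971*(-44) = -2638724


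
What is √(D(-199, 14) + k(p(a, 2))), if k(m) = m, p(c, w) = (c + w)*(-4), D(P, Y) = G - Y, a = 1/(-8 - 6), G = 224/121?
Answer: 2*I*√29442/77 ≈ 4.4568*I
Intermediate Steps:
G = 224/121 (G = 224*(1/121) = 224/121 ≈ 1.8512)
a = -1/14 (a = 1/(-14) = -1/14 ≈ -0.071429)
D(P, Y) = 224/121 - Y
p(c, w) = -4*c - 4*w
√(D(-199, 14) + k(p(a, 2))) = √((224/121 - 1*14) + (-4*(-1/14) - 4*2)) = √((224/121 - 14) + (2/7 - 8)) = √(-1470/121 - 54/7) = √(-16824/847) = 2*I*√29442/77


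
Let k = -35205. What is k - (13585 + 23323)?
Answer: -72113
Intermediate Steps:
k - (13585 + 23323) = -35205 - (13585 + 23323) = -35205 - 1*36908 = -35205 - 36908 = -72113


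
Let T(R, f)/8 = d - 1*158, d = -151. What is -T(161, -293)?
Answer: 2472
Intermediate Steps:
T(R, f) = -2472 (T(R, f) = 8*(-151 - 1*158) = 8*(-151 - 158) = 8*(-309) = -2472)
-T(161, -293) = -1*(-2472) = 2472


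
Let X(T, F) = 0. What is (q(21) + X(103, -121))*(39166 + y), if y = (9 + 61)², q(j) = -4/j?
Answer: -176264/21 ≈ -8393.5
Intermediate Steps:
y = 4900 (y = 70² = 4900)
(q(21) + X(103, -121))*(39166 + y) = (-4/21 + 0)*(39166 + 4900) = (-4*1/21 + 0)*44066 = (-4/21 + 0)*44066 = -4/21*44066 = -176264/21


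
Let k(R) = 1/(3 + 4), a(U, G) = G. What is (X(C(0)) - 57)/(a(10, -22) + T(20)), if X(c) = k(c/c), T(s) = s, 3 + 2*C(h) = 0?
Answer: 199/7 ≈ 28.429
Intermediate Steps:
C(h) = -3/2 (C(h) = -3/2 + (1/2)*0 = -3/2 + 0 = -3/2)
k(R) = 1/7
X(c) = 1/7
(X(C(0)) - 57)/(a(10, -22) + T(20)) = (1/7 - 57)/(-22 + 20) = -398/7/(-2) = -398/7*(-1/2) = 199/7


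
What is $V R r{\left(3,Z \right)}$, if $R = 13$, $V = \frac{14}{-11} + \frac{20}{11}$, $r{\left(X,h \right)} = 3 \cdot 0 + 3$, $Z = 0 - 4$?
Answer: $\frac{234}{11} \approx 21.273$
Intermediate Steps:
$Z = -4$ ($Z = 0 - 4 = -4$)
$r{\left(X,h \right)} = 3$ ($r{\left(X,h \right)} = 0 + 3 = 3$)
$V = \frac{6}{11}$ ($V = 14 \left(- \frac{1}{11}\right) + 20 \cdot \frac{1}{11} = - \frac{14}{11} + \frac{20}{11} = \frac{6}{11} \approx 0.54545$)
$V R r{\left(3,Z \right)} = \frac{6}{11} \cdot 13 \cdot 3 = \frac{78}{11} \cdot 3 = \frac{234}{11}$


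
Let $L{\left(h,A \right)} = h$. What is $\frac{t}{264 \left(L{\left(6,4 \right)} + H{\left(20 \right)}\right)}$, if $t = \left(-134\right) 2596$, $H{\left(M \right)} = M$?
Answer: $- \frac{3953}{78} \approx -50.68$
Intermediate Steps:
$t = -347864$
$\frac{t}{264 \left(L{\left(6,4 \right)} + H{\left(20 \right)}\right)} = - \frac{347864}{264 \left(6 + 20\right)} = - \frac{347864}{264 \cdot 26} = - \frac{347864}{6864} = \left(-347864\right) \frac{1}{6864} = - \frac{3953}{78}$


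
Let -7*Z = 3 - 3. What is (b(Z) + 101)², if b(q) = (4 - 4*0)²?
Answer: 13689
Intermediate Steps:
Z = 0 (Z = -(3 - 3)/7 = -⅐*0 = 0)
b(q) = 16 (b(q) = (4 + 0)² = 4² = 16)
(b(Z) + 101)² = (16 + 101)² = 117² = 13689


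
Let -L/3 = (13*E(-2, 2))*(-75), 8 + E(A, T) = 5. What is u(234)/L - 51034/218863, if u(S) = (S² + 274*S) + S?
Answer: -226630084/16414725 ≈ -13.807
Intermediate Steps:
u(S) = S² + 275*S
E(A, T) = -3 (E(A, T) = -8 + 5 = -3)
L = -8775 (L = -3*13*(-3)*(-75) = -(-117)*(-75) = -3*2925 = -8775)
u(234)/L - 51034/218863 = (234*(275 + 234))/(-8775) - 51034/218863 = (234*509)*(-1/8775) - 51034*1/218863 = 119106*(-1/8775) - 51034/218863 = -1018/75 - 51034/218863 = -226630084/16414725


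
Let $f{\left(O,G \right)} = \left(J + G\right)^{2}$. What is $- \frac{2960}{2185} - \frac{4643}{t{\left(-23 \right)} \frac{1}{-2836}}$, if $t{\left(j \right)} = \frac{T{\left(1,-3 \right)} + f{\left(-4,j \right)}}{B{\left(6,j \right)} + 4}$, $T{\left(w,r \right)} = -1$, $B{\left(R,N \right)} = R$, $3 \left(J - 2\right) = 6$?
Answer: $\frac{1438549291}{3933} \approx 3.6576 \cdot 10^{5}$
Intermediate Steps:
$J = 4$ ($J = 2 + \frac{1}{3} \cdot 6 = 2 + 2 = 4$)
$f{\left(O,G \right)} = \left(4 + G\right)^{2}$
$t{\left(j \right)} = - \frac{1}{10} + \frac{\left(4 + j\right)^{2}}{10}$ ($t{\left(j \right)} = \frac{-1 + \left(4 + j\right)^{2}}{6 + 4} = \frac{-1 + \left(4 + j\right)^{2}}{10} = \left(-1 + \left(4 + j\right)^{2}\right) \frac{1}{10} = - \frac{1}{10} + \frac{\left(4 + j\right)^{2}}{10}$)
$- \frac{2960}{2185} - \frac{4643}{t{\left(-23 \right)} \frac{1}{-2836}} = - \frac{2960}{2185} - \frac{4643}{\left(- \frac{1}{10} + \frac{\left(4 - 23\right)^{2}}{10}\right) \frac{1}{-2836}} = \left(-2960\right) \frac{1}{2185} - \frac{4643}{\left(- \frac{1}{10} + \frac{\left(-19\right)^{2}}{10}\right) \left(- \frac{1}{2836}\right)} = - \frac{592}{437} - \frac{4643}{\left(- \frac{1}{10} + \frac{1}{10} \cdot 361\right) \left(- \frac{1}{2836}\right)} = - \frac{592}{437} - \frac{4643}{\left(- \frac{1}{10} + \frac{361}{10}\right) \left(- \frac{1}{2836}\right)} = - \frac{592}{437} - \frac{4643}{36 \left(- \frac{1}{2836}\right)} = - \frac{592}{437} - \frac{4643}{- \frac{9}{709}} = - \frac{592}{437} - - \frac{3291887}{9} = - \frac{592}{437} + \frac{3291887}{9} = \frac{1438549291}{3933}$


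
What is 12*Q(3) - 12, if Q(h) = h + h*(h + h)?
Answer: 240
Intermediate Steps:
Q(h) = h + 2*h² (Q(h) = h + h*(2*h) = h + 2*h²)
12*Q(3) - 12 = 12*(3*(1 + 2*3)) - 12 = 12*(3*(1 + 6)) - 12 = 12*(3*7) - 12 = 12*21 - 12 = 252 - 12 = 240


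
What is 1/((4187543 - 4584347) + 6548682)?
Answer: 1/6151878 ≈ 1.6255e-7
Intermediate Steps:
1/((4187543 - 4584347) + 6548682) = 1/(-396804 + 6548682) = 1/6151878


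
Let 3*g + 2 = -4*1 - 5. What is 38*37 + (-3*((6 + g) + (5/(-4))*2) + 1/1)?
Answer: 2815/2 ≈ 1407.5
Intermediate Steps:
g = -11/3 (g = -⅔ + (-4*1 - 5)/3 = -⅔ + (-4 - 5)/3 = -⅔ + (⅓)*(-9) = -⅔ - 3 = -11/3 ≈ -3.6667)
38*37 + (-3*((6 + g) + (5/(-4))*2) + 1/1) = 38*37 + (-3*((6 - 11/3) + (5/(-4))*2) + 1/1) = 1406 + (-3*(7/3 + (5*(-¼))*2) + 1) = 1406 + (-3*(7/3 - 5/4*2) + 1) = 1406 + (-3*(7/3 - 5/2) + 1) = 1406 + (-3*(-⅙) + 1) = 1406 + (½ + 1) = 1406 + 3/2 = 2815/2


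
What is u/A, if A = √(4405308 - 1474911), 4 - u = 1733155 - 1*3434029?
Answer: 1700878*√2930397/2930397 ≈ 993.60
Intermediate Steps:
u = 1700878 (u = 4 - (1733155 - 1*3434029) = 4 - (1733155 - 3434029) = 4 - 1*(-1700874) = 4 + 1700874 = 1700878)
A = √2930397 ≈ 1711.8
u/A = 1700878/(√2930397) = 1700878*(√2930397/2930397) = 1700878*√2930397/2930397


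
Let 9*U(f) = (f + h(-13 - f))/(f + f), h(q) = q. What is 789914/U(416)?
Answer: -454990464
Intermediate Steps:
U(f) = -13/(18*f) (U(f) = ((f + (-13 - f))/(f + f))/9 = (-13*1/(2*f))/9 = (-13/(2*f))/9 = -13/(18*f))
789914/U(416) = 789914/((-13/18/416)) = 789914/((-13/18*1/416)) = 789914/(-1/576) = 789914*(-576) = -454990464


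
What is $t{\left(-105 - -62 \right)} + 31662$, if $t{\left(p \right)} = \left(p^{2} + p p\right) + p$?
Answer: $35317$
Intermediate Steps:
$t{\left(p \right)} = p + 2 p^{2}$ ($t{\left(p \right)} = \left(p^{2} + p^{2}\right) + p = 2 p^{2} + p = p + 2 p^{2}$)
$t{\left(-105 - -62 \right)} + 31662 = \left(-105 - -62\right) \left(1 + 2 \left(-105 - -62\right)\right) + 31662 = \left(-105 + 62\right) \left(1 + 2 \left(-105 + 62\right)\right) + 31662 = - 43 \left(1 + 2 \left(-43\right)\right) + 31662 = - 43 \left(1 - 86\right) + 31662 = \left(-43\right) \left(-85\right) + 31662 = 3655 + 31662 = 35317$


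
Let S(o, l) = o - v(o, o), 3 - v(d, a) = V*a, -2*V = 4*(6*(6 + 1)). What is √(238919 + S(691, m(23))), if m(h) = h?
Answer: √181563 ≈ 426.10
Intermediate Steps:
V = -84 (V = -2*6*(6 + 1) = -2*6*7 = -2*42 = -½*168 = -84)
v(d, a) = 3 + 84*a (v(d, a) = 3 - (-84)*a = 3 + 84*a)
S(o, l) = -3 - 83*o (S(o, l) = o - (3 + 84*o) = o + (-3 - 84*o) = -3 - 83*o)
√(238919 + S(691, m(23))) = √(238919 + (-3 - 83*691)) = √(238919 + (-3 - 57353)) = √(238919 - 57356) = √181563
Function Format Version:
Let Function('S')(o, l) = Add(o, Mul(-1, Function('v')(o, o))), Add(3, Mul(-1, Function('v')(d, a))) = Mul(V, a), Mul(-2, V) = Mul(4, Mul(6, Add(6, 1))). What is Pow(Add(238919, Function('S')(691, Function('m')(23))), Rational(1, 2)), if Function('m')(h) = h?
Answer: Pow(181563, Rational(1, 2)) ≈ 426.10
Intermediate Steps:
V = -84 (V = Mul(Rational(-1, 2), Mul(4, Mul(6, Add(6, 1)))) = Mul(Rational(-1, 2), Mul(4, Mul(6, 7))) = Mul(Rational(-1, 2), Mul(4, 42)) = Mul(Rational(-1, 2), 168) = -84)
Function('v')(d, a) = Add(3, Mul(84, a)) (Function('v')(d, a) = Add(3, Mul(-1, Mul(-84, a))) = Add(3, Mul(84, a)))
Function('S')(o, l) = Add(-3, Mul(-83, o)) (Function('S')(o, l) = Add(o, Mul(-1, Add(3, Mul(84, o)))) = Add(o, Add(-3, Mul(-84, o))) = Add(-3, Mul(-83, o)))
Pow(Add(238919, Function('S')(691, Function('m')(23))), Rational(1, 2)) = Pow(Add(238919, Add(-3, Mul(-83, 691))), Rational(1, 2)) = Pow(Add(238919, Add(-3, -57353)), Rational(1, 2)) = Pow(Add(238919, -57356), Rational(1, 2)) = Pow(181563, Rational(1, 2))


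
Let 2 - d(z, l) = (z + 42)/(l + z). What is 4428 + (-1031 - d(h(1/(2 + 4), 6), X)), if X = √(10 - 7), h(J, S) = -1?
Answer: 6831/2 + 41*√3/2 ≈ 3451.0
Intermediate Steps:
X = √3 ≈ 1.7320
d(z, l) = 2 - (42 + z)/(l + z) (d(z, l) = 2 - (z + 42)/(l + z) = 2 - (42 + z)/(l + z))
4428 + (-1031 - d(h(1/(2 + 4), 6), X)) = 4428 + (-1031 - (-42 - 1 + 2*√3)/(√3 - 1)) = 4428 + (-1031 - (-43 + 2*√3)/(-1 + √3)) = 3397 - (-43 + 2*√3)/(-1 + √3)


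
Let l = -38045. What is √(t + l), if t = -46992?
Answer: I*√85037 ≈ 291.61*I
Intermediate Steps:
√(t + l) = √(-46992 - 38045) = √(-85037) = I*√85037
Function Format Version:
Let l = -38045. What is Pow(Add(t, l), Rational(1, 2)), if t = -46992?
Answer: Mul(I, Pow(85037, Rational(1, 2))) ≈ Mul(291.61, I)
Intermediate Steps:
Pow(Add(t, l), Rational(1, 2)) = Pow(Add(-46992, -38045), Rational(1, 2)) = Pow(-85037, Rational(1, 2)) = Mul(I, Pow(85037, Rational(1, 2)))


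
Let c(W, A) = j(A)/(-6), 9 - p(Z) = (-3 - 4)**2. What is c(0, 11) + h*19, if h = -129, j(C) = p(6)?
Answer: -7333/3 ≈ -2444.3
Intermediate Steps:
p(Z) = -40 (p(Z) = 9 - (-3 - 4)**2 = 9 - 1*(-7)**2 = 9 - 1*49 = 9 - 49 = -40)
j(C) = -40
c(W, A) = 20/3 (c(W, A) = -40/(-6) = -40*(-1/6) = 20/3)
c(0, 11) + h*19 = 20/3 - 129*19 = 20/3 - 2451 = -7333/3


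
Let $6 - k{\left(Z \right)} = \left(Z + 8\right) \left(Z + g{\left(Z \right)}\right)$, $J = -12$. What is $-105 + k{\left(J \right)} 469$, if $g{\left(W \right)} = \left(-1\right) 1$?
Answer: $-21679$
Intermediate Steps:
$g{\left(W \right)} = -1$
$k{\left(Z \right)} = 6 - \left(-1 + Z\right) \left(8 + Z\right)$ ($k{\left(Z \right)} = 6 - \left(Z + 8\right) \left(Z - 1\right) = 6 - \left(8 + Z\right) \left(-1 + Z\right) = 6 - \left(-1 + Z\right) \left(8 + Z\right)$)
$-105 + k{\left(J \right)} 469 = -105 + \left(14 - \left(-12\right)^{2} - -84\right) 469 = -105 + \left(14 - 144 + 84\right) 469 = -105 - 21574 = -21679$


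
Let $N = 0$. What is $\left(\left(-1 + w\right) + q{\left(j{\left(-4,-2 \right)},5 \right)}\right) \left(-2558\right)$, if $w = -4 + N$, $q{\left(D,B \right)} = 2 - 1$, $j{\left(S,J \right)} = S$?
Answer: $10232$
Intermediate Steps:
$q{\left(D,B \right)} = 1$ ($q{\left(D,B \right)} = 2 - 1 = 1$)
$w = -4$ ($w = -4 + 0 = -4$)
$\left(\left(-1 + w\right) + q{\left(j{\left(-4,-2 \right)},5 \right)}\right) \left(-2558\right) = \left(\left(-1 - 4\right) + 1\right) \left(-2558\right) = \left(-5 + 1\right) \left(-2558\right) = \left(-4\right) \left(-2558\right) = 10232$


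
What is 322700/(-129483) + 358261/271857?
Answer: -13779848279/11733619977 ≈ -1.1744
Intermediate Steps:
322700/(-129483) + 358261/271857 = 322700*(-1/129483) + 358261*(1/271857) = -322700/129483 + 358261/271857 = -13779848279/11733619977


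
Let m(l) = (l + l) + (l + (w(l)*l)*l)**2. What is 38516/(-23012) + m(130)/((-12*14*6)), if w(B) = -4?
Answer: -3273602872439/724878 ≈ -4.5161e+6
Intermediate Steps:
m(l) = (l - 4*l**2)**2 + 2*l (m(l) = (l + l) + (l + (-4*l)*l)**2 = 2*l + (l - 4*l**2)**2 = (l - 4*l**2)**2 + 2*l)
38516/(-23012) + m(130)/((-12*14*6)) = 38516/(-23012) + (130*(2 + 130*(1 - 4*130)**2))/((-12*14*6)) = 38516*(-1/23012) + (130*(2 + 130*(1 - 520)**2))/((-168*6)) = -9629/5753 + (130*(2 + 130*(-519)**2))/(-1008) = -9629/5753 + (130*(2 + 130*269361))*(-1/1008) = -9629/5753 + (130*(2 + 35016930))*(-1/1008) = -9629/5753 + (130*35016932)*(-1/1008) = -9629/5753 + 4552201160*(-1/1008) = -9629/5753 - 569025145/126 = -3273602872439/724878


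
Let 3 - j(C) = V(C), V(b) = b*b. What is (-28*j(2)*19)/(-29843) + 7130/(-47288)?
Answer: -5172561/30678604 ≈ -0.16860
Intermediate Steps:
V(b) = b²
j(C) = 3 - C²
(-28*j(2)*19)/(-29843) + 7130/(-47288) = (-28*(3 - 1*2²)*19)/(-29843) + 7130/(-47288) = (-28*(3 - 1*4)*19)*(-1/29843) + 7130*(-1/47288) = (-28*(3 - 4)*19)*(-1/29843) - 155/1028 = (-28*(-1)*19)*(-1/29843) - 155/1028 = (28*19)*(-1/29843) - 155/1028 = 532*(-1/29843) - 155/1028 = -532/29843 - 155/1028 = -5172561/30678604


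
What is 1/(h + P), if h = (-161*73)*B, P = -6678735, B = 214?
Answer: -1/9193877 ≈ -1.0877e-7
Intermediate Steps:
h = -2515142 (h = -161*73*214 = -11753*214 = -2515142)
1/(h + P) = 1/(-2515142 - 6678735) = 1/(-9193877) = -1/9193877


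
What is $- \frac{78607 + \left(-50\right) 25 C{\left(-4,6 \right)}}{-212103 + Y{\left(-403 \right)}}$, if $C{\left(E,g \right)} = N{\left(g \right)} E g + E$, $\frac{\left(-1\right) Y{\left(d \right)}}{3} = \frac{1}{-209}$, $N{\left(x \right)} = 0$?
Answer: $\frac{5824621}{14776508} \approx 0.39418$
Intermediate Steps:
$Y{\left(d \right)} = \frac{3}{209}$ ($Y{\left(d \right)} = - \frac{3}{-209} = \left(-3\right) \left(- \frac{1}{209}\right) = \frac{3}{209}$)
$C{\left(E,g \right)} = E$ ($C{\left(E,g \right)} = 0 E g + E = 0 g + E = 0 + E = E$)
$- \frac{78607 + \left(-50\right) 25 C{\left(-4,6 \right)}}{-212103 + Y{\left(-403 \right)}} = - \frac{78607 + \left(-50\right) 25 \left(-4\right)}{-212103 + \frac{3}{209}} = - \frac{78607 - -5000}{- \frac{44329524}{209}} = - \frac{\left(78607 + 5000\right) \left(-209\right)}{44329524} = - \frac{83607 \left(-209\right)}{44329524} = \left(-1\right) \left(- \frac{5824621}{14776508}\right) = \frac{5824621}{14776508}$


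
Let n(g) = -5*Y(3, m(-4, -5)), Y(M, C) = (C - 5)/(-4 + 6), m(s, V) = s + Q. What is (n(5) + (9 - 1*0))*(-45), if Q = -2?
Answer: -3285/2 ≈ -1642.5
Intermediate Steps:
m(s, V) = -2 + s (m(s, V) = s - 2 = -2 + s)
Y(M, C) = -5/2 + C/2 (Y(M, C) = (-5 + C)/2 = (-5 + C)*(½) = -5/2 + C/2)
n(g) = 55/2 (n(g) = -5*(-5/2 + (-2 - 4)/2) = -5*(-5/2 + (½)*(-6)) = -5*(-5/2 - 3) = -5*(-11/2) = 55/2)
(n(5) + (9 - 1*0))*(-45) = (55/2 + (9 - 1*0))*(-45) = (55/2 + (9 + 0))*(-45) = (55/2 + 9)*(-45) = (73/2)*(-45) = -3285/2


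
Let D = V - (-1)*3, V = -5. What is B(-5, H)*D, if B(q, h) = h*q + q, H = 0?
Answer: 10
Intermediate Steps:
B(q, h) = q + h*q
D = -2 (D = -5 - (-1)*3 = -5 - 1*(-3) = -5 + 3 = -2)
B(-5, H)*D = -5*(1 + 0)*(-2) = -5*1*(-2) = -5*(-2) = 10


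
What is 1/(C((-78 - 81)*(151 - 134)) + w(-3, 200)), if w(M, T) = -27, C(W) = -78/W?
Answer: -901/24301 ≈ -0.037077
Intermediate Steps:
1/(C((-78 - 81)*(151 - 134)) + w(-3, 200)) = 1/(-78*1/((-78 - 81)*(151 - 134)) - 27) = 1/(-78/((-159*17)) - 27) = 1/(-78/(-2703) - 27) = 1/(-78*(-1/2703) - 27) = 1/(26/901 - 27) = 1/(-24301/901) = -901/24301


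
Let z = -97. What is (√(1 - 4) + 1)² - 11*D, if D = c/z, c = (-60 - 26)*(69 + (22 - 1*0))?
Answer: -86280/97 + 2*I*√3 ≈ -889.48 + 3.4641*I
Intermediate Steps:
c = -7826 (c = -86*(69 + (22 + 0)) = -86*(69 + 22) = -86*91 = -7826)
D = 7826/97 (D = -7826/(-97) = -7826*(-1/97) = 7826/97 ≈ 80.680)
(√(1 - 4) + 1)² - 11*D = (√(1 - 4) + 1)² - 11*7826/97 = (√(-3) + 1)² - 86086/97 = (I*√3 + 1)² - 86086/97 = (1 + I*√3)² - 86086/97 = -86086/97 + (1 + I*√3)²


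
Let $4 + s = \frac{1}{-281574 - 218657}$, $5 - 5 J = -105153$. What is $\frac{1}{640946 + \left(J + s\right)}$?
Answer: $\frac{2501155}{1655698579503} \approx 1.5106 \cdot 10^{-6}$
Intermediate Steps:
$J = \frac{105158}{5}$ ($J = 1 - - \frac{105153}{5} = 1 + \frac{105153}{5} = \frac{105158}{5} \approx 21032.0$)
$s = - \frac{2000925}{500231}$ ($s = -4 + \frac{1}{-281574 - 218657} = -4 + \frac{1}{-500231} = -4 - \frac{1}{500231} = - \frac{2000925}{500231} \approx -4.0$)
$\frac{1}{640946 + \left(J + s\right)} = \frac{1}{640946 + \left(\frac{105158}{5} - \frac{2000925}{500231}\right)} = \frac{1}{640946 + \frac{52593286873}{2501155}} = \frac{1}{\frac{1655698579503}{2501155}} = \frac{2501155}{1655698579503}$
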